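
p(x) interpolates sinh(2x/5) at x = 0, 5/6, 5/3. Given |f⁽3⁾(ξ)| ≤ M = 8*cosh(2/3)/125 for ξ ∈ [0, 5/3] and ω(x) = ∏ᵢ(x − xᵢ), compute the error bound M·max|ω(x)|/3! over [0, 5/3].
sqrt(3)*cosh(2/3)/729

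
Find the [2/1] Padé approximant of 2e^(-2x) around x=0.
(4*x**2/3 - 8*x/3 + 2)/(2*x/3 + 1)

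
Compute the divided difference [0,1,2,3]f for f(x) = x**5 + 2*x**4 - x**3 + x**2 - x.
36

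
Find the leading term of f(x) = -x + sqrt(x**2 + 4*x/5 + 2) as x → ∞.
2/5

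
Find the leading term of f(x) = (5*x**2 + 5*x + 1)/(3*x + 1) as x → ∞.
5*x/3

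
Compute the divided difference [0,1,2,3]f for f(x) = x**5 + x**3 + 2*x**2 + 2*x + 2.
26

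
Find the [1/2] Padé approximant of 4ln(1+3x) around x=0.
12*x/(-3*x**2/4 + 3*x/2 + 1)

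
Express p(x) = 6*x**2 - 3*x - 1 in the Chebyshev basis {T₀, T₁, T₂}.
(2)T₀ + (-3)T₁ + (3)T₂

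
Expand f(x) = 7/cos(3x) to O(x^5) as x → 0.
7 + 63*x**2/2 + 945*x**4/8 + O(x**5)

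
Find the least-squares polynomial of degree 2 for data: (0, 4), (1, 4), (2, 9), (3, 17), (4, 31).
141/35 + (-151/70)x + (31/14)x²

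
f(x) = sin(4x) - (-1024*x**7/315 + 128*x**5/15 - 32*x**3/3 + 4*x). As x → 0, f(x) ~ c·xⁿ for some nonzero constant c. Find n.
9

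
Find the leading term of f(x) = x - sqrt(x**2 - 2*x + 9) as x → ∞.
1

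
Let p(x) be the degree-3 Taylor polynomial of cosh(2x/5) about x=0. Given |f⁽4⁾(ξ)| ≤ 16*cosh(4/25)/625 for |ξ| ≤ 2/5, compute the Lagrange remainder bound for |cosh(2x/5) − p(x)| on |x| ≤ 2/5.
32*cosh(4/25)/1171875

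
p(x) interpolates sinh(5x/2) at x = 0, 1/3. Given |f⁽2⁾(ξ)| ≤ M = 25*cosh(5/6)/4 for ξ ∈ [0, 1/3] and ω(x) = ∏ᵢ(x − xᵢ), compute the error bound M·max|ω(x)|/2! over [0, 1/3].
25*cosh(5/6)/288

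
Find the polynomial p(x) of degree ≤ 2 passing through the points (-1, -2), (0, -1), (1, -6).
-3*x**2 - 2*x - 1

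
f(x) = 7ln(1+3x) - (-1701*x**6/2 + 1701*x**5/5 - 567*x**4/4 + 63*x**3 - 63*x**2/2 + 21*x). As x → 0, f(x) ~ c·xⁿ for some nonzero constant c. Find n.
7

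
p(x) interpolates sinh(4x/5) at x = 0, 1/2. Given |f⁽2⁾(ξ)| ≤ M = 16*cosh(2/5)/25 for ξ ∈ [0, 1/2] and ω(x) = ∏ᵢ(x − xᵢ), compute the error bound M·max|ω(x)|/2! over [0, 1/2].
cosh(2/5)/50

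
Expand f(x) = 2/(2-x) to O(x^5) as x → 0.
1 + x/2 + x**2/4 + x**3/8 + x**4/16 + O(x**5)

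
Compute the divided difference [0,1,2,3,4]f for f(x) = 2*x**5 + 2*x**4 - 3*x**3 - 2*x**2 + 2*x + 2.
22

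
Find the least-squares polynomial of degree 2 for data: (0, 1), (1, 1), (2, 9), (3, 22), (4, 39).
4/7 + (-101/70)x + (39/14)x²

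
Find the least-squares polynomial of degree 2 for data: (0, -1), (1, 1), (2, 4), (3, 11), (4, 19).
-32/35 + (3/7)x + (8/7)x²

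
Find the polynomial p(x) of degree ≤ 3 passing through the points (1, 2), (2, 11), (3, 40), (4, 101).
2*x**3 - 2*x**2 + x + 1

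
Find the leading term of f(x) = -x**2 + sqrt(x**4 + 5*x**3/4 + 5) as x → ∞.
5*x/8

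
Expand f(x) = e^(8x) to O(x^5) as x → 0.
1 + 8*x + 32*x**2 + 256*x**3/3 + 512*x**4/3 + O(x**5)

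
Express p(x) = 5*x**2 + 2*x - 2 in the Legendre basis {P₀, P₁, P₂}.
(-1/3)P₀ + (2)P₁ + (10/3)P₂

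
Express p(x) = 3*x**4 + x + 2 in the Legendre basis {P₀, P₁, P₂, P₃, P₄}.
(13/5)P₀ + P₁ + (12/7)P₂ + (24/35)P₄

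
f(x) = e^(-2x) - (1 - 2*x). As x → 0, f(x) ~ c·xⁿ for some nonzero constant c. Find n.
2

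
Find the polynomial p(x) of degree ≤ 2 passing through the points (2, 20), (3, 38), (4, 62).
3*x**2 + 3*x + 2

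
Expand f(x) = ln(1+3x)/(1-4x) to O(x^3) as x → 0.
3*x + 15*x**2/2 + O(x**3)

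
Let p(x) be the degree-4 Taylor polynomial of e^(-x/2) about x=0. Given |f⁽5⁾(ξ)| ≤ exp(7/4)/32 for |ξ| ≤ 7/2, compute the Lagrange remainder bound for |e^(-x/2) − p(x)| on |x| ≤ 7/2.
16807*exp(7/4)/122880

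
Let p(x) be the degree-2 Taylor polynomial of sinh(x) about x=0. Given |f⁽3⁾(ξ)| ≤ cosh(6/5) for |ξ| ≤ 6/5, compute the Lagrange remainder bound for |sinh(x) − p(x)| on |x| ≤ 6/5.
36*cosh(6/5)/125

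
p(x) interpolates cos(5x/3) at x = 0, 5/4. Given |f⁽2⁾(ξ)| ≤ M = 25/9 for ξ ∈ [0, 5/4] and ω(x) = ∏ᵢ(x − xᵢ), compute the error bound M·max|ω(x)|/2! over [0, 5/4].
625/1152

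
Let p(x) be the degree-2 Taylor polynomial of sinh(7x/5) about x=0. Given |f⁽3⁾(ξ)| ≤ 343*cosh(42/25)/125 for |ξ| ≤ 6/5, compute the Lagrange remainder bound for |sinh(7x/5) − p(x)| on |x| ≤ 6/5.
12348*cosh(42/25)/15625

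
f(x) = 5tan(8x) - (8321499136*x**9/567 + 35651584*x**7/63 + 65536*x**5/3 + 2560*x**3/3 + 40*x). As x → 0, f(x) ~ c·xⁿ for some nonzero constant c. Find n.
11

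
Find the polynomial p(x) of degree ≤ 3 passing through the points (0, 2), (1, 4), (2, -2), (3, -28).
-2*x**3 + 2*x**2 + 2*x + 2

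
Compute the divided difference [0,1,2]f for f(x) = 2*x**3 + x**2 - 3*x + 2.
7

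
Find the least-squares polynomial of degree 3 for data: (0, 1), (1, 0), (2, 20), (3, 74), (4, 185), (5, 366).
58/63 + (-827/189)x + (17/18)x² + (157/54)x³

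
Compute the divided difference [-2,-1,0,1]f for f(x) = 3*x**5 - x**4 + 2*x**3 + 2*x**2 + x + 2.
19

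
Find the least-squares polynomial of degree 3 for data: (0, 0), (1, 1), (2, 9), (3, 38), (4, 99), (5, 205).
1/18 + (755/756)x + (-293/126)x² + (223/108)x³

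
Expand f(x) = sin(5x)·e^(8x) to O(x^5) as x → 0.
5*x + 40*x**2 + 835*x**3/6 + 260*x**4 + O(x**5)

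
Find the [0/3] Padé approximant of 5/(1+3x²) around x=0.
5/(3*x**2 + 1)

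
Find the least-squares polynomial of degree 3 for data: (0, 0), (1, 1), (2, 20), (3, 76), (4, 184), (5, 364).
(-103/42)x + (13/28)x² + (35/12)x³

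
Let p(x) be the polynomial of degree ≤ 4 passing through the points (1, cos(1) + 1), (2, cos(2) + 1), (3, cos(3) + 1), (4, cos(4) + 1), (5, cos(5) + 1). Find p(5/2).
45*cos(3)/64 + 15*cos(2)/32 - 5*cos(1)/128 + 3*cos(5)/128 - 5*cos(4)/32 + 1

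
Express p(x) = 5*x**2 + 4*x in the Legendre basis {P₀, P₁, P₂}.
(5/3)P₀ + (4)P₁ + (10/3)P₂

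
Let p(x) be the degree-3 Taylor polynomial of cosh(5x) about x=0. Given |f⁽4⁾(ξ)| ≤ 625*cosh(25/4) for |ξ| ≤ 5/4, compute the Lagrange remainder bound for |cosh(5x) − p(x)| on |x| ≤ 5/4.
390625*cosh(25/4)/6144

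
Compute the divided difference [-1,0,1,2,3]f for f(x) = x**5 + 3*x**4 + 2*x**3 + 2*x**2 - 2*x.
8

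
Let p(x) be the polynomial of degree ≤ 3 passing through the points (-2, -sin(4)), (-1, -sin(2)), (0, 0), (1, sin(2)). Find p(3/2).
5*sin(4)/16 + 7*sin(2)/8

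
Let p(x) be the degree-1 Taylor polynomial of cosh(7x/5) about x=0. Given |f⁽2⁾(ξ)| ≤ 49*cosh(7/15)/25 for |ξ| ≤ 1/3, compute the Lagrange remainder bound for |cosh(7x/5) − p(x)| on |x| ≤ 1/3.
49*cosh(7/15)/450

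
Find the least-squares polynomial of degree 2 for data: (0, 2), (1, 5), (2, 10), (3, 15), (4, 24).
74/35 + (69/35)x + (6/7)x²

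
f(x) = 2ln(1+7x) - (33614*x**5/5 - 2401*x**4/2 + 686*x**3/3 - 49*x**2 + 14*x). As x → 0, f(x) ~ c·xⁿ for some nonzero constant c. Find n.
6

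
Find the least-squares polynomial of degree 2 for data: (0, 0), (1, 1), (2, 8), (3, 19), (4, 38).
4/35 + (-71/35)x + (20/7)x²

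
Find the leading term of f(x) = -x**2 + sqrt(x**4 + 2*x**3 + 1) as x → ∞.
x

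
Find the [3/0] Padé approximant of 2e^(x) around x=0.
x**3/3 + x**2 + 2*x + 2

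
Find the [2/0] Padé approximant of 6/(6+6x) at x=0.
x**2 - x + 1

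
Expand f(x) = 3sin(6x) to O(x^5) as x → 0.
18*x - 108*x**3 + O(x**5)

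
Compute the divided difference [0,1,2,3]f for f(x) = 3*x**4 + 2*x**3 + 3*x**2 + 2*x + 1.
20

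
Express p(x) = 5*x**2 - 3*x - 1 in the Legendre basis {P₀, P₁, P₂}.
(2/3)P₀ + (-3)P₁ + (10/3)P₂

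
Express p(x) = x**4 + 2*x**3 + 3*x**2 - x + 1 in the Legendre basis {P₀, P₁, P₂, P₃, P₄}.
(11/5)P₀ + (1/5)P₁ + (18/7)P₂ + (4/5)P₃ + (8/35)P₄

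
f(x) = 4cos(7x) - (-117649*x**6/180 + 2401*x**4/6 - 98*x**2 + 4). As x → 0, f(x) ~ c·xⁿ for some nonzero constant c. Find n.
8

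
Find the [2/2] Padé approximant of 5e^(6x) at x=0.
(15*x**2 + 15*x + 5)/(3*x**2 - 3*x + 1)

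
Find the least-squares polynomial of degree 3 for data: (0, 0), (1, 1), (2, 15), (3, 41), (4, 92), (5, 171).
-5/21 + (-38/63)x + (71/42)x² + (19/18)x³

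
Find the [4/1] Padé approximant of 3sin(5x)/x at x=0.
625*x**4/8 - 125*x**2/2 + 15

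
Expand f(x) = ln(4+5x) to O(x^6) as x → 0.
log(4) + 5*x/4 - 25*x**2/32 + 125*x**3/192 - 625*x**4/1024 + 625*x**5/1024 + O(x**6)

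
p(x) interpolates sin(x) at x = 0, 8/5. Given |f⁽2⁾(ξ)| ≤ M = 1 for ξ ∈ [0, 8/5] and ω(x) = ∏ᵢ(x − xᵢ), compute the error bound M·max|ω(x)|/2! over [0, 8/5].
8/25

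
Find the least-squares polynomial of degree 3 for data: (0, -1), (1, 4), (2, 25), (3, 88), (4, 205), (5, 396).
-44/63 + (-85/378)x + (52/63)x² + (163/54)x³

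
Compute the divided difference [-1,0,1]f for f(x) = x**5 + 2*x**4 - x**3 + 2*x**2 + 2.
4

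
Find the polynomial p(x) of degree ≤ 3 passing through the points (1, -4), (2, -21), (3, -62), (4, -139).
-2*x**3 - 3*x + 1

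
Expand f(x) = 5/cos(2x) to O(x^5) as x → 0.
5 + 10*x**2 + 50*x**4/3 + O(x**5)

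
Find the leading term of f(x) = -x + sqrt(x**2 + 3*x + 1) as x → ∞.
3/2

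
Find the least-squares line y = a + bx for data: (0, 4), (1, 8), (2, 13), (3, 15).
a = 43/10, b = 19/5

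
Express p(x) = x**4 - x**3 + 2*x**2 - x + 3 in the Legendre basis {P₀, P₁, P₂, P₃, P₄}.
(58/15)P₀ + (-8/5)P₁ + (40/21)P₂ + (-2/5)P₃ + (8/35)P₄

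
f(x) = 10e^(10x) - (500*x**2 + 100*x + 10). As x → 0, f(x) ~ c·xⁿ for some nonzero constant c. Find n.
3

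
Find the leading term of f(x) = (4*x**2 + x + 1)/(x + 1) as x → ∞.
4*x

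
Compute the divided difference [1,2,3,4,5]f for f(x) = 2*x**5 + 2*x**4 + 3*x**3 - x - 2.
32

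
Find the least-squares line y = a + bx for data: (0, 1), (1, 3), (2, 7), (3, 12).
a = 1/5, b = 37/10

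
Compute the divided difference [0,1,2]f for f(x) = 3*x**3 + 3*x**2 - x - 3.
12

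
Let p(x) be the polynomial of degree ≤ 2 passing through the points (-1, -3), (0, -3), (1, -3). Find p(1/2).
-3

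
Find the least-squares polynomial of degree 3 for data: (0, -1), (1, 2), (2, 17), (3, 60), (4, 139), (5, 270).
-59/63 + (19/189)x + (4/9)x² + (56/27)x³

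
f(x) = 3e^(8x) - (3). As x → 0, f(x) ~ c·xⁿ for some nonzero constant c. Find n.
1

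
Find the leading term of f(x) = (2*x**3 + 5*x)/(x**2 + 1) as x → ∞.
2*x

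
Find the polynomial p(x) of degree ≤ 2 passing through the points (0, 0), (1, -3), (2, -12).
-3*x**2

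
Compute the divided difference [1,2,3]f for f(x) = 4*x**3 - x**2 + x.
23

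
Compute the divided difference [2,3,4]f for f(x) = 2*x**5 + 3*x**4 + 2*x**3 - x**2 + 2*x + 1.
752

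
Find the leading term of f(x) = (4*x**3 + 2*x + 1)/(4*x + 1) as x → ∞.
x**2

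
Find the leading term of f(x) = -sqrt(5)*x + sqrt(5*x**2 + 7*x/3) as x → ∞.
7*sqrt(5)/30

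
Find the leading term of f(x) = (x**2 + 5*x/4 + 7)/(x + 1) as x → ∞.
x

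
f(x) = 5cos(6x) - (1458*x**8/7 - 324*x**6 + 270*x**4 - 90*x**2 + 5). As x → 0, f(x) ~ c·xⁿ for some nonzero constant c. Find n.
10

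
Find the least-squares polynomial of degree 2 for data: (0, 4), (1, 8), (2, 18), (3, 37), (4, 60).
137/35 + (47/70)x + (47/14)x²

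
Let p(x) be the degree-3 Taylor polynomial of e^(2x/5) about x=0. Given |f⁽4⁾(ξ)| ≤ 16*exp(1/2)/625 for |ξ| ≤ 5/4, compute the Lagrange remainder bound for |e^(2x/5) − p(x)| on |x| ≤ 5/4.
exp(1/2)/384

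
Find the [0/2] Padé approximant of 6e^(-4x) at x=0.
6/(8*x**2 + 4*x + 1)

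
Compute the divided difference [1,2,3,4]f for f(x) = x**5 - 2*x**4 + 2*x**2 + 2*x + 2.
45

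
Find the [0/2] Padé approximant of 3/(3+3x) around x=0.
1/(x + 1)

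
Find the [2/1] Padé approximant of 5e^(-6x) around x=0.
(30*x**2 - 20*x + 5)/(2*x + 1)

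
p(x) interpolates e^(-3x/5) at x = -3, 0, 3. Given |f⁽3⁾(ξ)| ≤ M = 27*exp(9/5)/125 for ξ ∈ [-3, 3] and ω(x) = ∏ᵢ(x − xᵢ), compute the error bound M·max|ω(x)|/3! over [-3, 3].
27*sqrt(3)*exp(9/5)/125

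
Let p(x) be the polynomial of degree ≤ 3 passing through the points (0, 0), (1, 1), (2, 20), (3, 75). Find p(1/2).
-5/8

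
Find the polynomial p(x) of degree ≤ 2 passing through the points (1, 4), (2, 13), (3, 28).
3*x**2 + 1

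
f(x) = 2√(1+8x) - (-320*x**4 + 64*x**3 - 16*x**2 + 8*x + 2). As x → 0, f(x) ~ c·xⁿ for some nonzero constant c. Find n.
5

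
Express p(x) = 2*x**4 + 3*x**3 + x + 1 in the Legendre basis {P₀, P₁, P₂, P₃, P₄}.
(7/5)P₀ + (14/5)P₁ + (8/7)P₂ + (6/5)P₃ + (16/35)P₄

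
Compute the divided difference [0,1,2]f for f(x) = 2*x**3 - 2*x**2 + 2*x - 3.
4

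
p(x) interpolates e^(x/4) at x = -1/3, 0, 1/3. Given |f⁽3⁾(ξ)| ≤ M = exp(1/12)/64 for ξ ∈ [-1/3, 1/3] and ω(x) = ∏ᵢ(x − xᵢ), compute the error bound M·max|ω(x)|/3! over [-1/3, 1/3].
sqrt(3)*exp(1/12)/46656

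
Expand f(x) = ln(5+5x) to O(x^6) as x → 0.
log(5) + x - x**2/2 + x**3/3 - x**4/4 + x**5/5 + O(x**6)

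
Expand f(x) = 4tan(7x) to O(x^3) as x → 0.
28*x + O(x**3)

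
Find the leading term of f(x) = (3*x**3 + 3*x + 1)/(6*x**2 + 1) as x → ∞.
x/2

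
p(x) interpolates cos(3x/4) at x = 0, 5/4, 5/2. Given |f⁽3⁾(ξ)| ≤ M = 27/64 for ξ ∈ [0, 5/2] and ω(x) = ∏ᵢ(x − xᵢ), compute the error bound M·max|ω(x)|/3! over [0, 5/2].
125*sqrt(3)/4096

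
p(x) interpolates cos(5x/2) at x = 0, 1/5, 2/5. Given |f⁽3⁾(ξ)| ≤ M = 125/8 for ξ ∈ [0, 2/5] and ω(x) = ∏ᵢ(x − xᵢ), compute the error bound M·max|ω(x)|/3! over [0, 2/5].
sqrt(3)/216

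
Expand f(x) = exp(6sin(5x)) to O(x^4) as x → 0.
1 + 30*x + 450*x**2 + 4375*x**3 + O(x**4)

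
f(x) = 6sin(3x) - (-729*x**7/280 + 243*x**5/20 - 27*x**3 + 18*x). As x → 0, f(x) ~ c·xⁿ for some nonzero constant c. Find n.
9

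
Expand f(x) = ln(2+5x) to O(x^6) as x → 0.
log(2) + 5*x/2 - 25*x**2/8 + 125*x**3/24 - 625*x**4/64 + 625*x**5/32 + O(x**6)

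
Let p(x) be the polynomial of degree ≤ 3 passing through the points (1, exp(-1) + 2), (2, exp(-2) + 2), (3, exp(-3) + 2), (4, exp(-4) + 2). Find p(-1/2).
(-189*exp(2) - 35 + 135*e + 32*exp(4) + 105*exp(3))*exp(-4)/16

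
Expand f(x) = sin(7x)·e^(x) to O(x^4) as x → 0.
7*x + 7*x**2 - 161*x**3/3 + O(x**4)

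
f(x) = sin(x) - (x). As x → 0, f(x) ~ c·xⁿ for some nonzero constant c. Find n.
3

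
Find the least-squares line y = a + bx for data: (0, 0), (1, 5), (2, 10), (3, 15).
a = 0, b = 5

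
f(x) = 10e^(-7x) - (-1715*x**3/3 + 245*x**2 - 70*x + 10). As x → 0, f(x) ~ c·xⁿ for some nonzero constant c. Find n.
4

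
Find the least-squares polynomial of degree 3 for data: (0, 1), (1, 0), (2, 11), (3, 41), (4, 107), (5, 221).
16/21 + (-2/9)x + (-155/84)x² + (77/36)x³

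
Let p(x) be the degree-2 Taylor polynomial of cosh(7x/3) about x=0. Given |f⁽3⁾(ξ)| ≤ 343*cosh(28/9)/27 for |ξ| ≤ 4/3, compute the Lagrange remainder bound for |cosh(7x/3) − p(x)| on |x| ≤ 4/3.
10976*cosh(28/9)/2187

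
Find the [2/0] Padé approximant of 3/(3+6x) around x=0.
4*x**2 - 2*x + 1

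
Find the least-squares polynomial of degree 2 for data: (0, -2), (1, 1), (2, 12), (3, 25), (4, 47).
-73/35 + (27/35)x + (20/7)x²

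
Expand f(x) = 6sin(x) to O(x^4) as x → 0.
6*x - x**3 + O(x**4)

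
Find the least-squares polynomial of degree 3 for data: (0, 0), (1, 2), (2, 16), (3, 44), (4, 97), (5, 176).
-5/126 + (-871/756)x + (158/63)x² + (103/108)x³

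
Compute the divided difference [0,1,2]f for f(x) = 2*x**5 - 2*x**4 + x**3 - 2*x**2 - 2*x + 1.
17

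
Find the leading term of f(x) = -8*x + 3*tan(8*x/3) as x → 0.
512*x**3/27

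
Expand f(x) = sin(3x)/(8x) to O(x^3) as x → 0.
3/8 - 9*x**2/16 + O(x**3)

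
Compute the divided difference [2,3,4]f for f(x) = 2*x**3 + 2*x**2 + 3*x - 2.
20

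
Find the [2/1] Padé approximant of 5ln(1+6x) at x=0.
30*x*(x + 1)/(4*x + 1)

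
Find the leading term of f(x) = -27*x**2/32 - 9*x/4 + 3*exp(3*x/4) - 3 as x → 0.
27*x**3/128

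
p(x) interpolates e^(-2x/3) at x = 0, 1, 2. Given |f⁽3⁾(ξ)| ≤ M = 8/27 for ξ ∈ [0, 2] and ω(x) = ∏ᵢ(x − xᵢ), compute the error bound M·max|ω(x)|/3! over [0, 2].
8*sqrt(3)/729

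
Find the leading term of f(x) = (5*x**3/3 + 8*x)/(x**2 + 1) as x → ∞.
5*x/3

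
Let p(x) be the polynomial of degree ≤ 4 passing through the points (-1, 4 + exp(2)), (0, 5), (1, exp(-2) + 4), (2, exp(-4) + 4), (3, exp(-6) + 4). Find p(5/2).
5*(-14*exp(4) + 7 + 28*exp(2) + (108 - exp(2))*exp(6))*exp(-6)/128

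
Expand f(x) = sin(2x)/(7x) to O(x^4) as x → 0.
2/7 - 4*x**2/21 + O(x**4)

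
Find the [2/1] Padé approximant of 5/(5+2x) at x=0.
1/(2*x/5 + 1)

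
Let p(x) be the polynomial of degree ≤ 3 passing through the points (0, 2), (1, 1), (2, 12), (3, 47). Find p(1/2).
3/4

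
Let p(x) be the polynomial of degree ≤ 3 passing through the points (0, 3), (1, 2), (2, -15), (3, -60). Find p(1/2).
15/4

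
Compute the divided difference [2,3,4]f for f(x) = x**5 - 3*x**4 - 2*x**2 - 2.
118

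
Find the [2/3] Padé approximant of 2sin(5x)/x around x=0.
(10 - 175*x**2/6)/(5*x**2/4 + 1)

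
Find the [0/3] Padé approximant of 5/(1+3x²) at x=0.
5/(3*x**2 + 1)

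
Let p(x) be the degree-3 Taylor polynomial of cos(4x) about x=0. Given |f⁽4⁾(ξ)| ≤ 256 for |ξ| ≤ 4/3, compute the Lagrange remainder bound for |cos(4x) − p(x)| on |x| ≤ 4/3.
8192/243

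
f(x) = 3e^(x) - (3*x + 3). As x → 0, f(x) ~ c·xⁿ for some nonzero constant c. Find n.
2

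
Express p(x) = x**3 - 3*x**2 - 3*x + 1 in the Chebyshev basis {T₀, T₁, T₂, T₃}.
(-1/2)T₀ + (-9/4)T₁ + (-3/2)T₂ + (1/4)T₃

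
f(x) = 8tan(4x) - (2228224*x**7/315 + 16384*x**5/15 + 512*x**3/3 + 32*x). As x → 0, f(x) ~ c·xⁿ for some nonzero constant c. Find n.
9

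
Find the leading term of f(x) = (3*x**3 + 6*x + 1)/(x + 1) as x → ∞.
3*x**2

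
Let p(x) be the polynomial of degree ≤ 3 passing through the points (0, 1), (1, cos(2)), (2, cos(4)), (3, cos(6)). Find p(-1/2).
21*cos(4)/16 - 5*cos(6)/16 - 35*cos(2)/16 + 35/16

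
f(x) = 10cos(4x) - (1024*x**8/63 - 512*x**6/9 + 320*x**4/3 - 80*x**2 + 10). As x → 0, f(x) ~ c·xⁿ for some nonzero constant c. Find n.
10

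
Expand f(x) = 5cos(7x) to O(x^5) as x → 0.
5 - 245*x**2/2 + 12005*x**4/24 + O(x**5)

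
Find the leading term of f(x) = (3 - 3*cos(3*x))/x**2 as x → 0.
27/2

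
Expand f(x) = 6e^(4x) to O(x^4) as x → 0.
6 + 24*x + 48*x**2 + 64*x**3 + O(x**4)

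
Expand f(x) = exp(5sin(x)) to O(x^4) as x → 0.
1 + 5*x + 25*x**2/2 + 20*x**3 + O(x**4)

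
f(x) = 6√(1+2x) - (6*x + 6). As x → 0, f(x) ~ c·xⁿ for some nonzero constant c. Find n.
2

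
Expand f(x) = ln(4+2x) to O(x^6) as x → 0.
log(4) + x/2 - x**2/8 + x**3/24 - x**4/64 + x**5/160 + O(x**6)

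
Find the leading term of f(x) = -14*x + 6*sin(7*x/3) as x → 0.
-343*x**3/27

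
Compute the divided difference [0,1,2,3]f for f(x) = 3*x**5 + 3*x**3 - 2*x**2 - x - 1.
78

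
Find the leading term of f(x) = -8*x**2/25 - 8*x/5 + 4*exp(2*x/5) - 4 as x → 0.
16*x**3/375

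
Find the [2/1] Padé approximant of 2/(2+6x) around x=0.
1/(3*x + 1)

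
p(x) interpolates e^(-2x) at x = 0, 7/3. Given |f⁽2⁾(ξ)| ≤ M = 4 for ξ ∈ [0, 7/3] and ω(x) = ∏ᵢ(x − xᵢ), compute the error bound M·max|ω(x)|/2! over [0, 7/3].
49/18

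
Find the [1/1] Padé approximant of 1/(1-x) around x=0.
1/(1 - x)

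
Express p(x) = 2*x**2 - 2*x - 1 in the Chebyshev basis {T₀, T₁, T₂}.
(-2)T₁ + T₂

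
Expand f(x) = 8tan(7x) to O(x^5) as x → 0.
56*x + 2744*x**3/3 + O(x**5)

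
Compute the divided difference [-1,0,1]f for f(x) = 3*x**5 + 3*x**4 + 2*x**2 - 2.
5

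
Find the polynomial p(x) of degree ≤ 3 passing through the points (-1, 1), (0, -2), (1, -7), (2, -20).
-x**3 - x**2 - 3*x - 2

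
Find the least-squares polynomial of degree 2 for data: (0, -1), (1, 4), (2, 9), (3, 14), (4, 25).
-17/35 + (97/35)x + (6/7)x²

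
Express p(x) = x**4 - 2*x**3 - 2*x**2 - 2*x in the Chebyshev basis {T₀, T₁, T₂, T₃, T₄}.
(-5/8)T₀ + (-7/2)T₁ + (-1/2)T₂ + (-1/2)T₃ + (1/8)T₄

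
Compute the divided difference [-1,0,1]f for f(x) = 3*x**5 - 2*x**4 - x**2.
-3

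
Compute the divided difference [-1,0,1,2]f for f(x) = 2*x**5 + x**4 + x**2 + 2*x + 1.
12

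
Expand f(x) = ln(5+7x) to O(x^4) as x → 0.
log(5) + 7*x/5 - 49*x**2/50 + 343*x**3/375 + O(x**4)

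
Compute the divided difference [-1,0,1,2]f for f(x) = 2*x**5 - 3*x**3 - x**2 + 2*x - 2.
7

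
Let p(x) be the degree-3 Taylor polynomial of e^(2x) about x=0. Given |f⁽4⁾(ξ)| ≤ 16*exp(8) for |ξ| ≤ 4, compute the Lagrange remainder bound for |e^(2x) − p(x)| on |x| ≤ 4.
512*exp(8)/3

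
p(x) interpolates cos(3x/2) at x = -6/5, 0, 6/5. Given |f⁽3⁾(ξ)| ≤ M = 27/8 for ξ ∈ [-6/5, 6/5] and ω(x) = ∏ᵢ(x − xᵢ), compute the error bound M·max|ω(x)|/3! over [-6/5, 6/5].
27*sqrt(3)/125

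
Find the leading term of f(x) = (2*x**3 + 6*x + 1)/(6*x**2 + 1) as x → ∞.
x/3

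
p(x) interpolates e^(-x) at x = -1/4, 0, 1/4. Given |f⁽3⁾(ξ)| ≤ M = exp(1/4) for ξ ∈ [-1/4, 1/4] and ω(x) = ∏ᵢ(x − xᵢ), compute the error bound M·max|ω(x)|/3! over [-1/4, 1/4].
sqrt(3)*exp(1/4)/1728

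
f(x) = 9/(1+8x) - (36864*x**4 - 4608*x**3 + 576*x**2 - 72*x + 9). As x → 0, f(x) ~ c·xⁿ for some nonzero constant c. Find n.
5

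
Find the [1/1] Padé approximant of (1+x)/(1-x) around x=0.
(x + 1)/(1 - x)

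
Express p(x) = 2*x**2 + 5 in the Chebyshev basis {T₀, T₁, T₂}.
(6)T₀ + T₂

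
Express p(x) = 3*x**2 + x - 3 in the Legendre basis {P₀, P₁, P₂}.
(-2)P₀ + P₁ + (2)P₂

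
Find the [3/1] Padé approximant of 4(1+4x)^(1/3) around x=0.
(-256*x**3/81 + 64*x**2/9 + 16*x + 4)/(8*x/3 + 1)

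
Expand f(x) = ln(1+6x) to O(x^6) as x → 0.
6*x - 18*x**2 + 72*x**3 - 324*x**4 + 7776*x**5/5 + O(x**6)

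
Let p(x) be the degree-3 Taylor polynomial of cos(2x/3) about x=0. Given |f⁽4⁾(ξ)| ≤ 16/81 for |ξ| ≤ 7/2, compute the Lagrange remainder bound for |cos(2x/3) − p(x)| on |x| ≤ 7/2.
2401/1944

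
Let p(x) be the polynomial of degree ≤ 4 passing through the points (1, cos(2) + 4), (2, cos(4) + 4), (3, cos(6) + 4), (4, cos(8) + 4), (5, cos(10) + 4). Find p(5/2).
15*cos(4)/32 + 3*cos(10)/128 - 5*cos(2)/128 - 5*cos(8)/32 + 45*cos(6)/64 + 4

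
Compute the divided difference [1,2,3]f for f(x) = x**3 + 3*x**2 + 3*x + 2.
9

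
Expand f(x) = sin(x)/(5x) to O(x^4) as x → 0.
1/5 - x**2/30 + O(x**4)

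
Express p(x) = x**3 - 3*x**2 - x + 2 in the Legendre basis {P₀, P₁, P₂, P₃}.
P₀ + (-2/5)P₁ + (-2)P₂ + (2/5)P₃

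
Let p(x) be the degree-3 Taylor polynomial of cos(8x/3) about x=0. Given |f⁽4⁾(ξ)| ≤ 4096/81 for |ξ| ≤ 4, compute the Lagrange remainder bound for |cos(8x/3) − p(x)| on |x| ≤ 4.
131072/243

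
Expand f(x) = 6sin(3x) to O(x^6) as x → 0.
18*x - 27*x**3 + 243*x**5/20 + O(x**6)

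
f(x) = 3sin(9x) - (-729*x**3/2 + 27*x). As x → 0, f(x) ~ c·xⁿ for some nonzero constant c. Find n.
5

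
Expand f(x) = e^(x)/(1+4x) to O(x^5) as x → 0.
1 - 3*x + 25*x**2/2 - 299*x**3/6 + 1595*x**4/8 + O(x**5)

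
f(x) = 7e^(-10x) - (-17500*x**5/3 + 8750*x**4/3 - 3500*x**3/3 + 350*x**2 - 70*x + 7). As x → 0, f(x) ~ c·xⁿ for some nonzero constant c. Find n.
6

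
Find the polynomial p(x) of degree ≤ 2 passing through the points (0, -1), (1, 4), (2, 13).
2*x**2 + 3*x - 1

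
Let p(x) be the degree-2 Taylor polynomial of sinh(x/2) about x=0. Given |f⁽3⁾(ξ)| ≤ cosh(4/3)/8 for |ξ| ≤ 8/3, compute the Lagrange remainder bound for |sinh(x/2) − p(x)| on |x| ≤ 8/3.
32*cosh(4/3)/81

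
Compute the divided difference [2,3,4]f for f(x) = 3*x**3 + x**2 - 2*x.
28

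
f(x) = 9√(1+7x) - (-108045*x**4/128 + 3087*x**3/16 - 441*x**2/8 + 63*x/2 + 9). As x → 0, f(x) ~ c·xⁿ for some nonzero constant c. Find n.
5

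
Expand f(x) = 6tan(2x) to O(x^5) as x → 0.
12*x + 16*x**3 + O(x**5)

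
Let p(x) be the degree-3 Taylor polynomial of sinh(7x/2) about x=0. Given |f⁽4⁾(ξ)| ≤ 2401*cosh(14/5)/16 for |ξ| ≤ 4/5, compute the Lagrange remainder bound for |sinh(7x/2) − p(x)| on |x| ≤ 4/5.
4802*cosh(14/5)/1875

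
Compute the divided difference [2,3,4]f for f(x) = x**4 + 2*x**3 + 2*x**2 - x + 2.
75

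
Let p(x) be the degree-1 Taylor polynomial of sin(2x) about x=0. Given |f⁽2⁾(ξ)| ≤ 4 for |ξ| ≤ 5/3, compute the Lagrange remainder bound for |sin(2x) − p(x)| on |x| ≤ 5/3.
50/9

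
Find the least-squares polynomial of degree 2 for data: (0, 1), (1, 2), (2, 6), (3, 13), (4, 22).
32/35 + (-9/70)x + (19/14)x²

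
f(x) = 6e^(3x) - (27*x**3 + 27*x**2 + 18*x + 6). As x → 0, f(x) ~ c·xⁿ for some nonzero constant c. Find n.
4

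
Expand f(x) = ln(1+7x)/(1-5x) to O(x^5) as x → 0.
7*x + 21*x**2/2 + 1001*x**3/6 + 2807*x**4/12 + O(x**5)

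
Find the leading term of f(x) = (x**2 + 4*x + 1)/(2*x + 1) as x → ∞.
x/2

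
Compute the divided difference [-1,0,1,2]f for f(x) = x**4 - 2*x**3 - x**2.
0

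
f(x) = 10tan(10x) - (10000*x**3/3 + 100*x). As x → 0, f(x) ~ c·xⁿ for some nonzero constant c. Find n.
5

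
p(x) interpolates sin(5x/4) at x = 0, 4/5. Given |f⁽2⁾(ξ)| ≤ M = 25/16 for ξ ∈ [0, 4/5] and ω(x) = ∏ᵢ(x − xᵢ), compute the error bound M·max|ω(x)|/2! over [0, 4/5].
1/8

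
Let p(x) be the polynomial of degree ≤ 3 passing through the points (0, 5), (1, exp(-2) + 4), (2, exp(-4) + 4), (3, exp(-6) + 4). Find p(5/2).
5*(-exp(4) + 1 + 3*exp(2) + 13*exp(6))*exp(-6)/16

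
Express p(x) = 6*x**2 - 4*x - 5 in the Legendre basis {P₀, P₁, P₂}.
(-3)P₀ + (-4)P₁ + (4)P₂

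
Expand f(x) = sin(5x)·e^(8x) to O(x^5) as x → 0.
5*x + 40*x**2 + 835*x**3/6 + 260*x**4 + O(x**5)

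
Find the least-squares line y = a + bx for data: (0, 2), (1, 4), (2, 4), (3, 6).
a = 11/5, b = 6/5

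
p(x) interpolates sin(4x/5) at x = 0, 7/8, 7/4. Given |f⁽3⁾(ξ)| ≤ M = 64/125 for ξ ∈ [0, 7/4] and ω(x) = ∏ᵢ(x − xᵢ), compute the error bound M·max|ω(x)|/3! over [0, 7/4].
343*sqrt(3)/27000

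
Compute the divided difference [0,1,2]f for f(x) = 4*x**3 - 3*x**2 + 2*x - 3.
9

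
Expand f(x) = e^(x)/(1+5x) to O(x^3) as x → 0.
1 - 4*x + 41*x**2/2 + O(x**3)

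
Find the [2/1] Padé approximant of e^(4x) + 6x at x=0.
(-16*x**2/3 + 26*x/3 + 1)/(1 - 4*x/3)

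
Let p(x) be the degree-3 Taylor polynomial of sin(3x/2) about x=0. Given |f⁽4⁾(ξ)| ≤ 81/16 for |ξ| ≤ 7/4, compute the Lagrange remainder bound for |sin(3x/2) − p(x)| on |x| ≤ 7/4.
64827/32768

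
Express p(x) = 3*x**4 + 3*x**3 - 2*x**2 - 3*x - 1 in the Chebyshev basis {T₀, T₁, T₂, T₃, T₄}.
(-7/8)T₀ + (-3/4)T₁ + (1/2)T₂ + (3/4)T₃ + (3/8)T₄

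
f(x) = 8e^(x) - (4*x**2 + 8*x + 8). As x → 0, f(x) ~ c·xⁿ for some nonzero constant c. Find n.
3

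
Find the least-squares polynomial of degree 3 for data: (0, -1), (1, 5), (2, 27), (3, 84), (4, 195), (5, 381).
-67/63 + (944/189)x + (-127/63)x² + (88/27)x³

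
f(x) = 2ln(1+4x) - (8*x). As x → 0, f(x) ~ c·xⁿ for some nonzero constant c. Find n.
2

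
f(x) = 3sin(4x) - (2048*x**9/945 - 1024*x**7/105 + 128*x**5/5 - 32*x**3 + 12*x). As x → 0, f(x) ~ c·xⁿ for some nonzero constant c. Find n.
11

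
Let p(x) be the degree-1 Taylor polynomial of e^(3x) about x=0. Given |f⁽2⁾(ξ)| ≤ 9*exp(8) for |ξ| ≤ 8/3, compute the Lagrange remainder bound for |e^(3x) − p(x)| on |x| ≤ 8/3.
32*exp(8)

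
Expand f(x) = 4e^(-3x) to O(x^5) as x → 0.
4 - 12*x + 18*x**2 - 18*x**3 + 27*x**4/2 + O(x**5)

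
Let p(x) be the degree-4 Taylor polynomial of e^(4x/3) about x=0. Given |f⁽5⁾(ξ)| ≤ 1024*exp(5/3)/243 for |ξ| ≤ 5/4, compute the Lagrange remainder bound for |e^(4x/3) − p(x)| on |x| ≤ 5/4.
625*exp(5/3)/5832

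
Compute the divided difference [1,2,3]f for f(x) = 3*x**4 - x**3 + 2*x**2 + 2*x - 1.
71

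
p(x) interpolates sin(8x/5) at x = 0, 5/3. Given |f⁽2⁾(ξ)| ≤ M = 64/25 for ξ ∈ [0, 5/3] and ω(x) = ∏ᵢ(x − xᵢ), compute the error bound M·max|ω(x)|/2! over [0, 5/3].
8/9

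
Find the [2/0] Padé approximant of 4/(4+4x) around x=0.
x**2 - x + 1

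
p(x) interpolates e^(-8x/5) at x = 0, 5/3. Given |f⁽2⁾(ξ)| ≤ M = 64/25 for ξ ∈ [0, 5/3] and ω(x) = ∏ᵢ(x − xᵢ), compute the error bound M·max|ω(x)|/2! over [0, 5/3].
8/9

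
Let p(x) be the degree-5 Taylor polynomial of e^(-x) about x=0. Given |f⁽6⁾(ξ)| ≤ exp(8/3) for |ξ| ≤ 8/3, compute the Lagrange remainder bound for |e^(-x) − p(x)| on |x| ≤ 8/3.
16384*exp(8/3)/32805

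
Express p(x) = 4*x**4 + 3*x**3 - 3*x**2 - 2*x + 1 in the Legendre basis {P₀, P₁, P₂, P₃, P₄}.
(4/5)P₀ + (-1/5)P₁ + (2/7)P₂ + (6/5)P₃ + (32/35)P₄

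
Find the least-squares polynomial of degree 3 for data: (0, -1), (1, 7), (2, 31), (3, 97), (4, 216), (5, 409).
-13/18 + (2137/756)x + (55/63)x² + (323/108)x³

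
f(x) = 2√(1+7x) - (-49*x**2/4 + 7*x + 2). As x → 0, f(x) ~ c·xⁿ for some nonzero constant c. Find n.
3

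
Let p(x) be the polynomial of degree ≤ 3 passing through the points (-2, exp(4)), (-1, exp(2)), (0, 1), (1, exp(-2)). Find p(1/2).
(5 + (-5*exp(2) + 15 + exp(4))*exp(2))*exp(-2)/16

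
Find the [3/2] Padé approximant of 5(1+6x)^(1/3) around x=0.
(56*x**3/3 + 84*x**2 + 42*x + 5)/(8*x**2 + 32*x/5 + 1)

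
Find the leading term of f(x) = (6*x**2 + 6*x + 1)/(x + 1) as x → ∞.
6*x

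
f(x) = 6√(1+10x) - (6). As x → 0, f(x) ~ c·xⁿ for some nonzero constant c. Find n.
1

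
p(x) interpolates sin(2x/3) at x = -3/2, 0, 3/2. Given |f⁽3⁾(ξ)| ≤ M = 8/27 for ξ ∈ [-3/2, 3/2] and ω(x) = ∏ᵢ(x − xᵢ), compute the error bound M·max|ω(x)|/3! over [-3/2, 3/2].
sqrt(3)/27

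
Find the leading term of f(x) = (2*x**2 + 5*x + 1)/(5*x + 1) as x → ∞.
2*x/5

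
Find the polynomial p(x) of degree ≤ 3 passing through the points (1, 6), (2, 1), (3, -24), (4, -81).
-2*x**3 + 2*x**2 + 3*x + 3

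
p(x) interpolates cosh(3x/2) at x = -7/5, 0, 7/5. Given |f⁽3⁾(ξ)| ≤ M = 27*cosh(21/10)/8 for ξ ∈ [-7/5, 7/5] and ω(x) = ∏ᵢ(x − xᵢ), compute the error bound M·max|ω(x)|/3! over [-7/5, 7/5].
343*sqrt(3)*cosh(21/10)/1000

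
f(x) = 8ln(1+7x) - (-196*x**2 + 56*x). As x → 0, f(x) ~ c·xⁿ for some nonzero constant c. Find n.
3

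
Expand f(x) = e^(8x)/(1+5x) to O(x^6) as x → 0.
1 + 3*x + 17*x**2 + x**3/3 + 169*x**4 - 8579*x**5/15 + O(x**6)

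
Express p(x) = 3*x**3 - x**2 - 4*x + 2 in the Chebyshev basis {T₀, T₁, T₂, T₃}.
(3/2)T₀ + (-7/4)T₁ + (-1/2)T₂ + (3/4)T₃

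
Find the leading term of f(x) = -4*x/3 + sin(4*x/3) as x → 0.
-32*x**3/81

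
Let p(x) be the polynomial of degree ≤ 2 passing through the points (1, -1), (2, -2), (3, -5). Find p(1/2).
-5/4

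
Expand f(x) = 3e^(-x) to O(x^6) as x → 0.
3 - 3*x + 3*x**2/2 - x**3/2 + x**4/8 - x**5/40 + O(x**6)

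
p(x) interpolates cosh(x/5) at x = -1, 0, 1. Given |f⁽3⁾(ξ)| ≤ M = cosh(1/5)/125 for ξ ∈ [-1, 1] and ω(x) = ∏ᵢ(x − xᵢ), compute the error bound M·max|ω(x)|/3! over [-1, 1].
sqrt(3)*cosh(1/5)/3375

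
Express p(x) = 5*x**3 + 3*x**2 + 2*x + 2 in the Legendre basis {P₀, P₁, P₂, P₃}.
(3)P₀ + (5)P₁ + (2)P₂ + (2)P₃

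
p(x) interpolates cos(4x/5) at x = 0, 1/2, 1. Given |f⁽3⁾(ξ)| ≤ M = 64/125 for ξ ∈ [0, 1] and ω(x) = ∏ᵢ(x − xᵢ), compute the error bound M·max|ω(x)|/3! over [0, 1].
8*sqrt(3)/3375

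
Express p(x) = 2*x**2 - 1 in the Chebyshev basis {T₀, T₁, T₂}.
T₂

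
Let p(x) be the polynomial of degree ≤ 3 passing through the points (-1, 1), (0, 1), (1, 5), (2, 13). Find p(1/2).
5/2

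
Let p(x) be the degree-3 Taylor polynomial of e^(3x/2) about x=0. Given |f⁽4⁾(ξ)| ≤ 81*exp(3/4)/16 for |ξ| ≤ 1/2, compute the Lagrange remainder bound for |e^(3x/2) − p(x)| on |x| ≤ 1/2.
27*exp(3/4)/2048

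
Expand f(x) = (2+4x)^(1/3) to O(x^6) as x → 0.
2**(1/3) + 2*2**(1/3)*x/3 - 4*2**(1/3)*x**2/9 + 40*2**(1/3)*x**3/81 - 160*2**(1/3)*x**4/243 + 704*2**(1/3)*x**5/729 + O(x**6)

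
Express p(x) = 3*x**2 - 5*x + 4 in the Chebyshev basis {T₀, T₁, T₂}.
(11/2)T₀ + (-5)T₁ + (3/2)T₂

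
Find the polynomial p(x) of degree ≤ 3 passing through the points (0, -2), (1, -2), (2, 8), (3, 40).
2*x**3 - x**2 - x - 2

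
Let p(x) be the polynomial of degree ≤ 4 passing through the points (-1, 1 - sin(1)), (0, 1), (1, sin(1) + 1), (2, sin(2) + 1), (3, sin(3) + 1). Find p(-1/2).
-105*sin(1)/128 - 5*sin(3)/128 + 7*sin(2)/32 + 1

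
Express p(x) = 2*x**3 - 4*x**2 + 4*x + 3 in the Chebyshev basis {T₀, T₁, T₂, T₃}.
T₀ + (11/2)T₁ + (-2)T₂ + (1/2)T₃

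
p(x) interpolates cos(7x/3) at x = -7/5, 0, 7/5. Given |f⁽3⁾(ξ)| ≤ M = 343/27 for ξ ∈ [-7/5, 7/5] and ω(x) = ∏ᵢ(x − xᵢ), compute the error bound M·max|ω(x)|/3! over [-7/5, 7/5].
117649*sqrt(3)/91125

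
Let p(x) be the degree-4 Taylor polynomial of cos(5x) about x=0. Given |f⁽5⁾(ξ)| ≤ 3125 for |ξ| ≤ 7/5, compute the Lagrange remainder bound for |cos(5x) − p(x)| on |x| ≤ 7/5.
16807/120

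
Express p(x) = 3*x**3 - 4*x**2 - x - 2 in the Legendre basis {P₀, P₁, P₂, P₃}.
(-10/3)P₀ + (4/5)P₁ + (-8/3)P₂ + (6/5)P₃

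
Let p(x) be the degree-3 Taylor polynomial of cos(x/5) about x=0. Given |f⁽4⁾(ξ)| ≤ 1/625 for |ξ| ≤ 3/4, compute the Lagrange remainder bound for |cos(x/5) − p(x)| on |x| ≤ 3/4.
27/1280000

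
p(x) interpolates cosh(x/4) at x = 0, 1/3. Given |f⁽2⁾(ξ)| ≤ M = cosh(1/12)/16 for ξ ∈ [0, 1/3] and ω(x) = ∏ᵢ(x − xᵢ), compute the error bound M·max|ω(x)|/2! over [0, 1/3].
cosh(1/12)/1152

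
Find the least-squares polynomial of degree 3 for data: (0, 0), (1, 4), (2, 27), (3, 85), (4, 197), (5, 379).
-1/42 + (169/252)x + (7/12)x² + (26/9)x³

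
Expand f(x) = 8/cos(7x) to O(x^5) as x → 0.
8 + 196*x**2 + 12005*x**4/3 + O(x**5)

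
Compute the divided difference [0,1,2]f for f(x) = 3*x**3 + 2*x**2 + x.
11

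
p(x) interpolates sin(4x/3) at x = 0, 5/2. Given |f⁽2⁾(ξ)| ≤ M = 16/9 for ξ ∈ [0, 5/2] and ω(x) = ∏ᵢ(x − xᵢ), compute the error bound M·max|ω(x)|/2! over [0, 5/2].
25/18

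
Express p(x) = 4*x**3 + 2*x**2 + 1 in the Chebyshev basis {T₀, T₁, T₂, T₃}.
(2)T₀ + (3)T₁ + T₂ + T₃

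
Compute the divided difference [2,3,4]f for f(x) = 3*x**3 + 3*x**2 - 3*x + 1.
30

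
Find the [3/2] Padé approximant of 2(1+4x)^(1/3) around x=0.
(896*x**3/405 + 224*x**2/15 + 56*x/5 + 2)/(32*x**2/9 + 64*x/15 + 1)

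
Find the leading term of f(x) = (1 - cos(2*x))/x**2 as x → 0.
2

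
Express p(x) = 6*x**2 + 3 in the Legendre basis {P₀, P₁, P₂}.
(5)P₀ + (4)P₂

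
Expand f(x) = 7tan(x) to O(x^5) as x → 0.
7*x + 7*x**3/3 + O(x**5)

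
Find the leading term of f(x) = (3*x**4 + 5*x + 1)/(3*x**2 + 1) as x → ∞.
x**2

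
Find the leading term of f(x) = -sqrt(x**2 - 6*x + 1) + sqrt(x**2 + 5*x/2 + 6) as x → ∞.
17/4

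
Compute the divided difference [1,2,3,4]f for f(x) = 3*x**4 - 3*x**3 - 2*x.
27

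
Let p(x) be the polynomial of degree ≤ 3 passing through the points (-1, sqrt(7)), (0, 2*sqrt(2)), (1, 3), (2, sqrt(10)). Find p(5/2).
-105/16 - 5*sqrt(7)/16 + 21*sqrt(2)/8 + 35*sqrt(10)/16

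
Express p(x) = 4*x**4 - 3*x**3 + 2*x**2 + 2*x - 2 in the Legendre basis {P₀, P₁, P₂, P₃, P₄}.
(-8/15)P₀ + (1/5)P₁ + (76/21)P₂ + (-6/5)P₃ + (32/35)P₄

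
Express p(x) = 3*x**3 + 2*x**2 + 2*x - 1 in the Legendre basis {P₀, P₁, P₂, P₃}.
(-1/3)P₀ + (19/5)P₁ + (4/3)P₂ + (6/5)P₃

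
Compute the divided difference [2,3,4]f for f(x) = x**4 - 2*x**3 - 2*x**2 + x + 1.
35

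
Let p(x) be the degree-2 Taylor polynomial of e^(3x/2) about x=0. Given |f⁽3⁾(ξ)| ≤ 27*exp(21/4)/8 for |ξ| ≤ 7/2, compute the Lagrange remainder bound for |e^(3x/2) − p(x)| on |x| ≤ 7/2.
3087*exp(21/4)/128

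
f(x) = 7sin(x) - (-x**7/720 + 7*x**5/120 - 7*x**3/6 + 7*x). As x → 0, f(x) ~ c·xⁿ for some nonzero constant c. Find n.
9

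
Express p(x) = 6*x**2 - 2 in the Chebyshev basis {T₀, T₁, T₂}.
T₀ + (3)T₂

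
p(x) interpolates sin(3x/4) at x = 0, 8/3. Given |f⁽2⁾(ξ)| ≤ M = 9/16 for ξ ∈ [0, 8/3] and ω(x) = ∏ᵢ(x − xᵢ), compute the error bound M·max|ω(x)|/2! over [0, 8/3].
1/2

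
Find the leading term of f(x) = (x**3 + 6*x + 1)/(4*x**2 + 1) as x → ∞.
x/4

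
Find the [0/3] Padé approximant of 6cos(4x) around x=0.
6/(8*x**2 + 1)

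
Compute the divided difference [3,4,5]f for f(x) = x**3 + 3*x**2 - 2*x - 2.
15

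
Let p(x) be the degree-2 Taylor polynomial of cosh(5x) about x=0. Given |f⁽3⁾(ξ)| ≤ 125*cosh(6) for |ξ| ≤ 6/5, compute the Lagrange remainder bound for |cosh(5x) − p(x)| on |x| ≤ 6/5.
36*cosh(6)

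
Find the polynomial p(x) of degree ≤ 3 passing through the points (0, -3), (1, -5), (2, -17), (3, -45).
-x**3 - 2*x**2 + x - 3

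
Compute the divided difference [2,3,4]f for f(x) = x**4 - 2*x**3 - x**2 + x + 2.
36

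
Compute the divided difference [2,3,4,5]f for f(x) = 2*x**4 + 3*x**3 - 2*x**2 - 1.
31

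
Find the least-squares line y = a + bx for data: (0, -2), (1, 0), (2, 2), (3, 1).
a = -7/5, b = 11/10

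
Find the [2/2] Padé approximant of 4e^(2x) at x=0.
(4*x**2/3 + 4*x + 4)/(x**2/3 - x + 1)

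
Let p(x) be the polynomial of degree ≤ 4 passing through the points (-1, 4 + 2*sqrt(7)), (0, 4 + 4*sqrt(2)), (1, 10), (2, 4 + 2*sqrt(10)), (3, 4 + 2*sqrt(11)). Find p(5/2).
-5*sqrt(7)/64 + 23/32 + 7*sqrt(2)/8 + 35*sqrt(11)/64 + 35*sqrt(10)/16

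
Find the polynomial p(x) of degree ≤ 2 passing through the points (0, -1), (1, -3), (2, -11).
-3*x**2 + x - 1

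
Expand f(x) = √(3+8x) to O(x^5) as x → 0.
sqrt(3) + 4*sqrt(3)*x/3 - 8*sqrt(3)*x**2/9 + 32*sqrt(3)*x**3/27 - 160*sqrt(3)*x**4/81 + O(x**5)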